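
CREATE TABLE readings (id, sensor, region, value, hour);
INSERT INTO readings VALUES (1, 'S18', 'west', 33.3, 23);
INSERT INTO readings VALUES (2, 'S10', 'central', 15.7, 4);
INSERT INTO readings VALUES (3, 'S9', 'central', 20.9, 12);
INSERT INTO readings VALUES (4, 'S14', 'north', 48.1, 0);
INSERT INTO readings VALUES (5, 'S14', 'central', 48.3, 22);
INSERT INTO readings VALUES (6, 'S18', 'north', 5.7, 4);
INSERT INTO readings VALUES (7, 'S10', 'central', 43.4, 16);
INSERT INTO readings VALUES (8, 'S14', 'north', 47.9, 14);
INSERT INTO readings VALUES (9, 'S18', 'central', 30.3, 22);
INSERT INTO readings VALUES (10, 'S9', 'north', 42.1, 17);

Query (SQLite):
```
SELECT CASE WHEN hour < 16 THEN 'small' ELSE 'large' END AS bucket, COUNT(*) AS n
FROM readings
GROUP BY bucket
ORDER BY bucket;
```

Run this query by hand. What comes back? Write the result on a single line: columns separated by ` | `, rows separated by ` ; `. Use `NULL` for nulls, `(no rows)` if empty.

Bucket rows by hour < 16 → 'small' else 'large'; count each bucket.

large | 5 ; small | 5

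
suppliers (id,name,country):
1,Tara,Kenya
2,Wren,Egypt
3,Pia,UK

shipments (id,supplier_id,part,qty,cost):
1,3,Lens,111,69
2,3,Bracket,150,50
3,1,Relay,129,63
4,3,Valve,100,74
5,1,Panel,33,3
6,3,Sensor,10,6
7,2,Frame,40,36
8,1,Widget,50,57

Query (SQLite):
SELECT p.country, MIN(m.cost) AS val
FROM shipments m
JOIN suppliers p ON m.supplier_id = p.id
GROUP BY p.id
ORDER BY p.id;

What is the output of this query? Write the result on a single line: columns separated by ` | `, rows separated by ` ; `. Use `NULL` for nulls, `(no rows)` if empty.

Kenya | 3 ; Egypt | 36 ; UK | 6

Join each shipments row to its suppliers via supplier_id.
Group joined rows by suppliers.id; compute MIN(m.cost) per group.
  1: ids {3, 5, 8} → MIN(m.cost)=3
  2: ids {7} → MIN(m.cost)=36
  3: ids {1, 2, 4, 6} → MIN(m.cost)=6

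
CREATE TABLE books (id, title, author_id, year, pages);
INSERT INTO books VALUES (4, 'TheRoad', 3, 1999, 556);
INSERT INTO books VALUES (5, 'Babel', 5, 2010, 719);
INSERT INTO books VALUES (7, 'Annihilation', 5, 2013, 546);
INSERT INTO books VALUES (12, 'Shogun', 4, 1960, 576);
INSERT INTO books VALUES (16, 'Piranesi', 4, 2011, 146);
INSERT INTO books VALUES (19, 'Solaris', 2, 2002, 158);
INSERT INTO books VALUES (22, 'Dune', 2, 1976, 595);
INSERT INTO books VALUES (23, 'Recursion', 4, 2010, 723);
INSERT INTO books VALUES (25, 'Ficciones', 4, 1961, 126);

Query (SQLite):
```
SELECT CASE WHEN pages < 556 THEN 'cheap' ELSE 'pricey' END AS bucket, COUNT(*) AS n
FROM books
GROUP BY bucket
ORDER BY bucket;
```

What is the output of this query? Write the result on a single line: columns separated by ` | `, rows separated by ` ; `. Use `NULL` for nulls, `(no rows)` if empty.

Bucket rows by pages < 556 → 'cheap' else 'pricey'; count each bucket.

cheap | 4 ; pricey | 5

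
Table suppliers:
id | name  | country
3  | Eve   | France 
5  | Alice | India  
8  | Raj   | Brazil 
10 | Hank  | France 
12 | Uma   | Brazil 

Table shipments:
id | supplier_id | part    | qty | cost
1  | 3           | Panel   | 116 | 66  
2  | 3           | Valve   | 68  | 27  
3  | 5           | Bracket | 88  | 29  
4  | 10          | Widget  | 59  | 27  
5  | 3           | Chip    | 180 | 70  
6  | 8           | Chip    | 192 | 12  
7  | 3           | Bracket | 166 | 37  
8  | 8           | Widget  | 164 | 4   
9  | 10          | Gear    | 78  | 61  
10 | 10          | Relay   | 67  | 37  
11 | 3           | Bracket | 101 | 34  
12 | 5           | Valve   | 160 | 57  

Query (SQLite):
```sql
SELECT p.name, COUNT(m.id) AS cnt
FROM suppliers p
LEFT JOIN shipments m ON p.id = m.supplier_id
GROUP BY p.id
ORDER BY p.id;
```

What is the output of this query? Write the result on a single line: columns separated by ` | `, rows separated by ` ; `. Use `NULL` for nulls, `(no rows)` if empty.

Eve | 5 ; Alice | 2 ; Raj | 2 ; Hank | 3 ; Uma | 0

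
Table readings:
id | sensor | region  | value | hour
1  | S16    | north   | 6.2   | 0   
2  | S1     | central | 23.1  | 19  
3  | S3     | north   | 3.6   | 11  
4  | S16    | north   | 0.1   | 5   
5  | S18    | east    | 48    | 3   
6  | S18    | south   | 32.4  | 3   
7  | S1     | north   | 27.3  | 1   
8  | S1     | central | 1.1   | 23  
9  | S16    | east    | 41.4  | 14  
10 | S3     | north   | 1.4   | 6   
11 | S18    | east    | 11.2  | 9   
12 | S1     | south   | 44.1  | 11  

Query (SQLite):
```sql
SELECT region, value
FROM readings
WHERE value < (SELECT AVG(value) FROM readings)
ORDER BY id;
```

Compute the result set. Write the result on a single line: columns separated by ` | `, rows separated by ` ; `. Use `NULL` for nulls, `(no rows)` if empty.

north | 6.2 ; north | 3.6 ; north | 0.1 ; central | 1.1 ; north | 1.4 ; east | 11.2

Scalar subquery: AVG(value) over all readings rows = 19.991667 (≈; comparison uses full precision).
Keep rows where value < that value.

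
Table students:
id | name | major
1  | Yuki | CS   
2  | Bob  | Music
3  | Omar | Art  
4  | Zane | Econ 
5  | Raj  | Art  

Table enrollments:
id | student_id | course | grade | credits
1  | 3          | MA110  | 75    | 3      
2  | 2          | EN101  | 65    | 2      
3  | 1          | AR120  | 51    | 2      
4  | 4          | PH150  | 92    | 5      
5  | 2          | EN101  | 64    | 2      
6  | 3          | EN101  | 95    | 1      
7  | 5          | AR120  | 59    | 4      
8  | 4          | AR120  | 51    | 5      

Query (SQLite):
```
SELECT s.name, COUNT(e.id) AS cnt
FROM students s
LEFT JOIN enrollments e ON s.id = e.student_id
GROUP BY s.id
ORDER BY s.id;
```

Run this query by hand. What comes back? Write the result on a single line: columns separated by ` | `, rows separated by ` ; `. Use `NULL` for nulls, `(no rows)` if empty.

Yuki | 1 ; Bob | 2 ; Omar | 2 ; Zane | 2 ; Raj | 1

LEFT JOIN keeps every students row; unmatched ones get NULL for enrollments columns.
Group by students.id and compute COUNT(e.id). COUNT(col) of an all-NULL group is 0.
  1: ids {3} → COUNT(e.id)=1
  2: ids {2, 5} → COUNT(e.id)=2
  3: ids {1, 6} → COUNT(e.id)=2
  4: ids {4, 8} → COUNT(e.id)=2
  5: ids {7} → COUNT(e.id)=1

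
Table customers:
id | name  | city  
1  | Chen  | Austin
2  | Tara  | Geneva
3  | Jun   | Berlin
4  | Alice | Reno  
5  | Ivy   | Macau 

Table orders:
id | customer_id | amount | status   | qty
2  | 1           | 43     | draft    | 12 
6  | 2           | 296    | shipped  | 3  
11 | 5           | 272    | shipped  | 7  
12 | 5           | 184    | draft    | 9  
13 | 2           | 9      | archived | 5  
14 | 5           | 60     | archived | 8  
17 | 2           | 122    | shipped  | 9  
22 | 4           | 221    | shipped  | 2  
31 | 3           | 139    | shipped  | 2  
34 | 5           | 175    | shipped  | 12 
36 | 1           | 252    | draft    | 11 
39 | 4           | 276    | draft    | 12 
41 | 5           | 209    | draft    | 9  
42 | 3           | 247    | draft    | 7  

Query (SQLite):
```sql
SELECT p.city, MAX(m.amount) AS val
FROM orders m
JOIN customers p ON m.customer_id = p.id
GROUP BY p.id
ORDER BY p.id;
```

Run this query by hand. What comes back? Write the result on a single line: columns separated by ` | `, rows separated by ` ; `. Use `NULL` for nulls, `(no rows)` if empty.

Join each orders row to its customers via customer_id.
Group joined rows by customers.id; compute MAX(m.amount) per group.
  1: ids {2, 36} → MAX(m.amount)=252
  2: ids {6, 13, 17} → MAX(m.amount)=296
  3: ids {31, 42} → MAX(m.amount)=247
  4: ids {22, 39} → MAX(m.amount)=276
  5: ids {11, 12, 14, 34, 41} → MAX(m.amount)=272

Austin | 252 ; Geneva | 296 ; Berlin | 247 ; Reno | 276 ; Macau | 272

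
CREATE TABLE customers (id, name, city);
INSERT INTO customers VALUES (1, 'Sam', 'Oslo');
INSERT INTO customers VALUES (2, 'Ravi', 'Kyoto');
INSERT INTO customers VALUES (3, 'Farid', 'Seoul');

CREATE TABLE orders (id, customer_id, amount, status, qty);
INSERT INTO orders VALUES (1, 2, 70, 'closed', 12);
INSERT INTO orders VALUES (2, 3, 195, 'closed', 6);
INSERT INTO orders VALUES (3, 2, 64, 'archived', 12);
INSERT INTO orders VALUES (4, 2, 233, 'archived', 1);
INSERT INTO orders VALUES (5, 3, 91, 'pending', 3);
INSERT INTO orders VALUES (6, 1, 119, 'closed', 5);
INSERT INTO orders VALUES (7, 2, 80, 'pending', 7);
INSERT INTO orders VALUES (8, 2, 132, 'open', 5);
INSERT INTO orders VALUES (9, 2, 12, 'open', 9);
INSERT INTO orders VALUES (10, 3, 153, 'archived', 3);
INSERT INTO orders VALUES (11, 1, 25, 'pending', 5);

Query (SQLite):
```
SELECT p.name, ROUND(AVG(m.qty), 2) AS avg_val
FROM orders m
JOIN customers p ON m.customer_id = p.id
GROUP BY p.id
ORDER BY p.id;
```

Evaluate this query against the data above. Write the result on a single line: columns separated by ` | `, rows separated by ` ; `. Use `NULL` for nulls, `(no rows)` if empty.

Sam | 5 ; Ravi | 7.67 ; Farid | 4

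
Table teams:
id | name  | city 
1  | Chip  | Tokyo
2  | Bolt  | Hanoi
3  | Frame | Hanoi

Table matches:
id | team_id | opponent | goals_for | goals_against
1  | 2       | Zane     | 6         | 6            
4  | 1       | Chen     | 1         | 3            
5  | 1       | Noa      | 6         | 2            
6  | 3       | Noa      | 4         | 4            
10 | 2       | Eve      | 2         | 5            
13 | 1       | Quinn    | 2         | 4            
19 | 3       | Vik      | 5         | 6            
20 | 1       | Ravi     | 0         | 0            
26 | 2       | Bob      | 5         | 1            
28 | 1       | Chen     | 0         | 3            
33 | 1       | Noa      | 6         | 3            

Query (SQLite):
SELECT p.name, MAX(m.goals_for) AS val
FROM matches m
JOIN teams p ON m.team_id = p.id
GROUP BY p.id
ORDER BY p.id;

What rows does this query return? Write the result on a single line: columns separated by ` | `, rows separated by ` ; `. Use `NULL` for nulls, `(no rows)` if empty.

Chip | 6 ; Bolt | 6 ; Frame | 5

Join each matches row to its teams via team_id.
Group joined rows by teams.id; compute MAX(m.goals_for) per group.
  1: ids {4, 5, 13, 20, 28, 33} → MAX(m.goals_for)=6
  2: ids {1, 10, 26} → MAX(m.goals_for)=6
  3: ids {6, 19} → MAX(m.goals_for)=5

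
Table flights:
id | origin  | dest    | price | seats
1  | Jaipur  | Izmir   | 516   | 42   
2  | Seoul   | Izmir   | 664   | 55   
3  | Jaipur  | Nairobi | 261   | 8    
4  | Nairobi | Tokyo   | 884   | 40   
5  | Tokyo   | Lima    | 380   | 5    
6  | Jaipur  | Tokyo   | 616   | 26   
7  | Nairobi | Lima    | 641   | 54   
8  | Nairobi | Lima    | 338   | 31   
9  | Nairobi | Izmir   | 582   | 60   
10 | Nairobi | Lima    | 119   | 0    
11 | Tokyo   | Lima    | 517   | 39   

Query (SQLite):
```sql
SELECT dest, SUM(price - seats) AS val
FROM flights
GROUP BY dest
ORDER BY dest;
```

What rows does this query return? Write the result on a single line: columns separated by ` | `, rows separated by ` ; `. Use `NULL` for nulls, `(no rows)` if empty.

For each row compute price - seats.
Group by dest; take SUM of the expression per group.
  Izmir: ids {1, 2, 9} → SUM(price - seats)=1605
  Lima: ids {5, 7, 8, 10, 11} → SUM(price - seats)=1866
  Nairobi: ids {3} → SUM(price - seats)=253
  Tokyo: ids {4, 6} → SUM(price - seats)=1434

Izmir | 1605 ; Lima | 1866 ; Nairobi | 253 ; Tokyo | 1434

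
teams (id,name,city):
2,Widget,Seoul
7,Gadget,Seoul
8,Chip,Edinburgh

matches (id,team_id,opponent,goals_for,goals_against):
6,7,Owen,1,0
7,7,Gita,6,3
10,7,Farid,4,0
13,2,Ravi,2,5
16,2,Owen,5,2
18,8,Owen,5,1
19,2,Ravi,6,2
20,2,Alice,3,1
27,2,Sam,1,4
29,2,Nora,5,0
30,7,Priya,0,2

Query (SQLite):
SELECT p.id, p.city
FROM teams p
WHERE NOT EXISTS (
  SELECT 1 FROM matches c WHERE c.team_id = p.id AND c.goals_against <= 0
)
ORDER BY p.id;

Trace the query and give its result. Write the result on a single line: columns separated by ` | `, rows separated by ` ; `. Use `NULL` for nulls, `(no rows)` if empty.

8 | Edinburgh

For each teams row, check whether any matches with matching team_id has goals_against <= 0.
Keep rows where that is false.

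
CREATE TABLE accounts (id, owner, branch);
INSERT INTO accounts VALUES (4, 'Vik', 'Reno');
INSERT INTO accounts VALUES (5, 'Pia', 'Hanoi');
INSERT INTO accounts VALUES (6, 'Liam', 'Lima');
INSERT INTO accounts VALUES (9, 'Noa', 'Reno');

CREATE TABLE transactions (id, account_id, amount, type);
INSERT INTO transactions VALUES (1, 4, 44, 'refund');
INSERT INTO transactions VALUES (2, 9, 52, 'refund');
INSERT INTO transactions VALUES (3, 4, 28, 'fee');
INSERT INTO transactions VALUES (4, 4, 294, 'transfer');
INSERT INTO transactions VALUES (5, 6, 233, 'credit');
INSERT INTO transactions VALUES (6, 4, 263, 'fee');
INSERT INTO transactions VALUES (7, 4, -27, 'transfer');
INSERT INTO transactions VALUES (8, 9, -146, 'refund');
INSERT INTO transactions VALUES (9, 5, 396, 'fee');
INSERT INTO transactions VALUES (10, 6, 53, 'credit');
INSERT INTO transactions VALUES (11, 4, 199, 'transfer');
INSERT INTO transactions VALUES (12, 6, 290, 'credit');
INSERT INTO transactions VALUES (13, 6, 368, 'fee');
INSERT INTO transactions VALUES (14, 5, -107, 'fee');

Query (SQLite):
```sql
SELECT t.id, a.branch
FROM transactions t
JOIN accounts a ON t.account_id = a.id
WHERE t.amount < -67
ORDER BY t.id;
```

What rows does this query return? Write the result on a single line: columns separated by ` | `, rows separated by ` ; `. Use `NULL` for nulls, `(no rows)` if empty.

8 | Reno ; 14 | Hanoi

Each transactions row matches the accounts row where account_id = accounts.id.
Then keep rows with t.amount < -67.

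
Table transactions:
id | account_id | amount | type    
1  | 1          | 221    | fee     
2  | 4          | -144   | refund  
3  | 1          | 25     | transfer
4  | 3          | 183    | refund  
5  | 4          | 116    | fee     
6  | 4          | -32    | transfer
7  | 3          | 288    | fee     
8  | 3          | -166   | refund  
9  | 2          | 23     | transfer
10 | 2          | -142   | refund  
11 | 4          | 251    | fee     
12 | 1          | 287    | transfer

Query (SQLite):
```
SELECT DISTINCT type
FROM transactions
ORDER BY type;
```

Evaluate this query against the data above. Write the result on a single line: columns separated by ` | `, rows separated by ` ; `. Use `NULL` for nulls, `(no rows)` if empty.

fee ; refund ; transfer

Collect distinct type values from transactions.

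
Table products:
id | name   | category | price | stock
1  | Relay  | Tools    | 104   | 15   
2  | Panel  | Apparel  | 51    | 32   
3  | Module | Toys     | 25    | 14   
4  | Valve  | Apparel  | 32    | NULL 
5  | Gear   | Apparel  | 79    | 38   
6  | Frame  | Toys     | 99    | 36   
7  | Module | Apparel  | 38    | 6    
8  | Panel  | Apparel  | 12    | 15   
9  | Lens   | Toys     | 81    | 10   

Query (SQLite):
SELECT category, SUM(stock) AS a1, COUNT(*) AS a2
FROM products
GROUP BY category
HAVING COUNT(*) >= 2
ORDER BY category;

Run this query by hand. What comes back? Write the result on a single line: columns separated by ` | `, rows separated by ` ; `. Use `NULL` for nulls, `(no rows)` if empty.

Apparel | 91 | 5 ; Toys | 60 | 3

Group products by category.
Per group compute: SUM(stock), COUNT(*).
HAVING: drop groups with fewer than 2 rows.
  Apparel: ids {2, 4, 5, 7, 8} → SUM(stock)=91, COUNT(*)=5
  Tools: ids {1} → SUM(stock)=15, COUNT(*)=1
  Toys: ids {3, 6, 9} → SUM(stock)=60, COUNT(*)=3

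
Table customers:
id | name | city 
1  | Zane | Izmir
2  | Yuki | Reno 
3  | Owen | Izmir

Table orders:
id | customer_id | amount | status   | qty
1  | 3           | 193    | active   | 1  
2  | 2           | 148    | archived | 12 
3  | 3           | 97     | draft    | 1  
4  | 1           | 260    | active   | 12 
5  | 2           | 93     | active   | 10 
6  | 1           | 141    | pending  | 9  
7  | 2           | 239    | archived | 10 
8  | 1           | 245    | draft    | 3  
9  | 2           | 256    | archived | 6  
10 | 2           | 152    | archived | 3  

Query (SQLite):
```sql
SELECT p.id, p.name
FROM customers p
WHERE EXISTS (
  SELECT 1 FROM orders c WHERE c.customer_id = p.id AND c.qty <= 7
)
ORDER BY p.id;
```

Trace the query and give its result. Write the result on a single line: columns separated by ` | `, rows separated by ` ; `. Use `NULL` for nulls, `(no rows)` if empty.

1 | Zane ; 2 | Yuki ; 3 | Owen

For each customers row, check whether any orders with matching customer_id has qty <= 7.
Keep rows where that is true.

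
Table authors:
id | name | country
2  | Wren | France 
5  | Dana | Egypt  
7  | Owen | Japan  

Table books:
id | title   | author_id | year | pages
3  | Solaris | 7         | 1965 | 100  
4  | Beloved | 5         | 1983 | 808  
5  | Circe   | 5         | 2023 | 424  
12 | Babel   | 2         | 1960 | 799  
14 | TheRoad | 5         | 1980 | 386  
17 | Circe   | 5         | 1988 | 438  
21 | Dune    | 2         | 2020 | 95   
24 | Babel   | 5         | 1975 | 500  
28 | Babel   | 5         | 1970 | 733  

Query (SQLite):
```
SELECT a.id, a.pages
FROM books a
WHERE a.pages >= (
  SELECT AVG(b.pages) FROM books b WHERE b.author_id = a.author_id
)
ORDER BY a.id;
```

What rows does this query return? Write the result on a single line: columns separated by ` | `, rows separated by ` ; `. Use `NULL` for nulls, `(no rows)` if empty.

3 | 100 ; 4 | 808 ; 12 | 799 ; 28 | 733

For each books row a, compute AVG(pages) over rows sharing a.author_id.
Keep row a if a.pages >= that per-group AVG.
  author_id=2: AVG(pages) = 447.0
  author_id=5: AVG(pages) = 548.166667
  author_id=7: AVG(pages) = 100.0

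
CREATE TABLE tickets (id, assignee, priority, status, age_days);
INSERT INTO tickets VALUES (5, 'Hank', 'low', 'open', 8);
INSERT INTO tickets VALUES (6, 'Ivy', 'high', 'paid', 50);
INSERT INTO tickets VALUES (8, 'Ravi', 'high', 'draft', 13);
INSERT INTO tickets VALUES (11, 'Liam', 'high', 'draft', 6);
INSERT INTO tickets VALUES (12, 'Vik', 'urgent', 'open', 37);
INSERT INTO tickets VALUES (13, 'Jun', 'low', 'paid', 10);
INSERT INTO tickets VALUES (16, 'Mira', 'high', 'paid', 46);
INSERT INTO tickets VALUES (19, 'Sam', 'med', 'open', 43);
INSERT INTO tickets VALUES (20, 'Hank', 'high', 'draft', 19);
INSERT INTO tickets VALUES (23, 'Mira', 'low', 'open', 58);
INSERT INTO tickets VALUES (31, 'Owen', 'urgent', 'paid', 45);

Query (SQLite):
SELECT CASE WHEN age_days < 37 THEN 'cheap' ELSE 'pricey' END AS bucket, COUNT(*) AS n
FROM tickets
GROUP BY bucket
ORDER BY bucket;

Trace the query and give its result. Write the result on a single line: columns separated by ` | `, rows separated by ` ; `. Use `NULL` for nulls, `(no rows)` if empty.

cheap | 5 ; pricey | 6

Bucket rows by age_days < 37 → 'cheap' else 'pricey'; count each bucket.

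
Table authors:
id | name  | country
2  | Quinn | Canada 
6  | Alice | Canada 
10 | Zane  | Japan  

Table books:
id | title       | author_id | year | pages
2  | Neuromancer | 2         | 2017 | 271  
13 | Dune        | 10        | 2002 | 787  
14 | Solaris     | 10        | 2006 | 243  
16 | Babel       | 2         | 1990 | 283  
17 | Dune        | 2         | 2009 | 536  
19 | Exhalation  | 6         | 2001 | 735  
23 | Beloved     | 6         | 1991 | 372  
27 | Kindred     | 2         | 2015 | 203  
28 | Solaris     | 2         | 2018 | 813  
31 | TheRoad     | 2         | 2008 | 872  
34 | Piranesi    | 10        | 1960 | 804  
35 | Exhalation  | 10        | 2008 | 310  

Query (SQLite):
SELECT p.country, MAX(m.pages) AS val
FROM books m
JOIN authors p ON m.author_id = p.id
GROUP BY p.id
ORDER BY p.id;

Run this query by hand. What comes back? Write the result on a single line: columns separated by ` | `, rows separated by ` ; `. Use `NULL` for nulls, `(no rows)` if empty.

Join each books row to its authors via author_id.
Group joined rows by authors.id; compute MAX(m.pages) per group.
  2: ids {2, 16, 17, 27, 28, 31} → MAX(m.pages)=872
  6: ids {19, 23} → MAX(m.pages)=735
  10: ids {13, 14, 34, 35} → MAX(m.pages)=804

Canada | 872 ; Canada | 735 ; Japan | 804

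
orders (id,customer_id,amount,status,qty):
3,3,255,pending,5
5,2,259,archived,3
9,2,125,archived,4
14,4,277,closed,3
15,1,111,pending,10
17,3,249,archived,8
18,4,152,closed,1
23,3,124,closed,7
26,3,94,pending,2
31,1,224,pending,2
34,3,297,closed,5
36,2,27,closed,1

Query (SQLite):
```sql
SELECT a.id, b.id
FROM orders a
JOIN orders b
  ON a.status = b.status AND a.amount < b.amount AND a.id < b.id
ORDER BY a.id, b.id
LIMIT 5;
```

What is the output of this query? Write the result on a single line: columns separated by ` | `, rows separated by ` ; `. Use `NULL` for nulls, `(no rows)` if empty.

9 | 17 ; 14 | 34 ; 15 | 31 ; 18 | 34 ; 23 | 34

Pairs (a,b) with same status, a.amount < b.amount, a.id < b.id.
status groups: archived:{5,9,17} closed:{14,18,23,34,36} pending:{3,15,26,31}
Ordered by (a.id, b.id); first 5.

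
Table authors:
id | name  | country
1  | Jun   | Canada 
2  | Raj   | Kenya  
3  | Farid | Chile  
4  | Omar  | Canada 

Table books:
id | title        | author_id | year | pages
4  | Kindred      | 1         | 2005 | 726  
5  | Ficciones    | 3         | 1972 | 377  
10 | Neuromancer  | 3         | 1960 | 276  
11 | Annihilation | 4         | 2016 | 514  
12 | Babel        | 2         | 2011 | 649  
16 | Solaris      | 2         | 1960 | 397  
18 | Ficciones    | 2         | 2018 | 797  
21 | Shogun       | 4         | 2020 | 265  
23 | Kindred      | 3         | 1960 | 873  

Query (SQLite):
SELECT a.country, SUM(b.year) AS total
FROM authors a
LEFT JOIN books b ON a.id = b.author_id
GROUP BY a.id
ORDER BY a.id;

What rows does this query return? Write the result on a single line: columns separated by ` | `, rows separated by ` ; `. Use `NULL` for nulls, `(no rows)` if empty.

Canada | 2005 ; Kenya | 5989 ; Chile | 5892 ; Canada | 4036

LEFT JOIN keeps every authors row; unmatched ones get NULL for books columns.
Group by authors.id and compute SUM(b.year). SUM over an all-NULL group is NULL.
  1: ids {4} → SUM(b.year)=2005
  2: ids {12, 16, 18} → SUM(b.year)=5989
  3: ids {5, 10, 23} → SUM(b.year)=5892
  4: ids {11, 21} → SUM(b.year)=4036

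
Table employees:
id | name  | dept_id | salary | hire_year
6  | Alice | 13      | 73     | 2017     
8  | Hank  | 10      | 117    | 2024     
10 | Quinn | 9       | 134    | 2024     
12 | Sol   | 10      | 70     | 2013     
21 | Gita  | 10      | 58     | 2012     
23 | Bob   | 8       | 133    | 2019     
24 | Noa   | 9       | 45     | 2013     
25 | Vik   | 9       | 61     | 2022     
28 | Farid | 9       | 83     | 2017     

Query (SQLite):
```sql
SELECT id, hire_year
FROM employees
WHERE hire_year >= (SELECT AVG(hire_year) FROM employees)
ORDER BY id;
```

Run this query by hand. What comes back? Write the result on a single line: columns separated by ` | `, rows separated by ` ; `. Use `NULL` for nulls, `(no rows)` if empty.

8 | 2024 ; 10 | 2024 ; 23 | 2019 ; 25 | 2022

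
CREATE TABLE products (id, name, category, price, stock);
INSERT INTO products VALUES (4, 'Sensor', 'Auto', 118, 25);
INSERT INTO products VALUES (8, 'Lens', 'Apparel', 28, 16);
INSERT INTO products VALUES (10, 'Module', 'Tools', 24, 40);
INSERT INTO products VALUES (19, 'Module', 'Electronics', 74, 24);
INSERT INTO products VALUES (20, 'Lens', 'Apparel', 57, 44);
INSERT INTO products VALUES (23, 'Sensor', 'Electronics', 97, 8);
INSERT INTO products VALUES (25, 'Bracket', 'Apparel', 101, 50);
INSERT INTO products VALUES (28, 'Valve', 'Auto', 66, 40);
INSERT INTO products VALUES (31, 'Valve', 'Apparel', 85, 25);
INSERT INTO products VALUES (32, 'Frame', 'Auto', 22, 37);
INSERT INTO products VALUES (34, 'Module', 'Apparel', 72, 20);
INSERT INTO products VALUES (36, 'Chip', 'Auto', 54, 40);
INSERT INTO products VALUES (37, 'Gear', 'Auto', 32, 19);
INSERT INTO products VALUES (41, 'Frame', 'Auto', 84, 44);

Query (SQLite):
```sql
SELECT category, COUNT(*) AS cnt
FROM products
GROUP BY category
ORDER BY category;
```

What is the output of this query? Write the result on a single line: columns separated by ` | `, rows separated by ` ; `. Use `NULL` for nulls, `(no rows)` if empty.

Partition products by category; compute COUNT(*) within each group.
  Apparel: ids {8, 20, 25, 31, 34} → COUNT(*)=5
  Auto: ids {4, 28, 32, 36, 37, 41} → COUNT(*)=6
  Electronics: ids {19, 23} → COUNT(*)=2
  Tools: ids {10} → COUNT(*)=1

Apparel | 5 ; Auto | 6 ; Electronics | 2 ; Tools | 1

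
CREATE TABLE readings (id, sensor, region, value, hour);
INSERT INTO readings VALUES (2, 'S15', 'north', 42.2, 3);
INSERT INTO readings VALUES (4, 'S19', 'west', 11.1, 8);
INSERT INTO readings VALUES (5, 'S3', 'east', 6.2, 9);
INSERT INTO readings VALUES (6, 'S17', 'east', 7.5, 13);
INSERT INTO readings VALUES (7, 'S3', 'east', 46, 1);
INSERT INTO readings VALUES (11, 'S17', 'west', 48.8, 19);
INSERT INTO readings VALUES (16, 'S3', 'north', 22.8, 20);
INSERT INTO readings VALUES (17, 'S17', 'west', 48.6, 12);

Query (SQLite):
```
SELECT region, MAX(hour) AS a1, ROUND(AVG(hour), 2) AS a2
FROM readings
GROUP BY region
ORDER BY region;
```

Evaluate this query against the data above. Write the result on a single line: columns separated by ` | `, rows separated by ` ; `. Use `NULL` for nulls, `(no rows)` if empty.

Group readings by region.
Per group compute: MAX(hour), ROUND(AVG(hour), 2).
  east: ids {5, 6, 7} → MAX(hour)=13, ROUND(AVG(hour), 2)=7.67
  north: ids {2, 16} → MAX(hour)=20, ROUND(AVG(hour), 2)=11.5
  west: ids {4, 11, 17} → MAX(hour)=19, ROUND(AVG(hour), 2)=13

east | 13 | 7.67 ; north | 20 | 11.5 ; west | 19 | 13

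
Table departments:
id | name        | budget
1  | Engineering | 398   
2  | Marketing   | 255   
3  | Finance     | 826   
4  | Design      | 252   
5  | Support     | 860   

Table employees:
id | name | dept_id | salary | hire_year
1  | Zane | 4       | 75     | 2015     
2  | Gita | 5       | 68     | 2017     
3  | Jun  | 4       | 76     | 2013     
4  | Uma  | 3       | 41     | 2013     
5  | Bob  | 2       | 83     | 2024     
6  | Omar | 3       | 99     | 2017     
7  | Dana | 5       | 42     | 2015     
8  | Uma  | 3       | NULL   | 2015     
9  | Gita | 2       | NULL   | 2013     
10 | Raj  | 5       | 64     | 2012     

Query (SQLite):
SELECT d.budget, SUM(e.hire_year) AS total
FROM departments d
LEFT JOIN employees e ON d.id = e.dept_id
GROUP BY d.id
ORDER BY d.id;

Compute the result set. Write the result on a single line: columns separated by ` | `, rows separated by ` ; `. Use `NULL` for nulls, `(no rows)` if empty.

398 | NULL ; 255 | 4037 ; 826 | 6045 ; 252 | 4028 ; 860 | 6044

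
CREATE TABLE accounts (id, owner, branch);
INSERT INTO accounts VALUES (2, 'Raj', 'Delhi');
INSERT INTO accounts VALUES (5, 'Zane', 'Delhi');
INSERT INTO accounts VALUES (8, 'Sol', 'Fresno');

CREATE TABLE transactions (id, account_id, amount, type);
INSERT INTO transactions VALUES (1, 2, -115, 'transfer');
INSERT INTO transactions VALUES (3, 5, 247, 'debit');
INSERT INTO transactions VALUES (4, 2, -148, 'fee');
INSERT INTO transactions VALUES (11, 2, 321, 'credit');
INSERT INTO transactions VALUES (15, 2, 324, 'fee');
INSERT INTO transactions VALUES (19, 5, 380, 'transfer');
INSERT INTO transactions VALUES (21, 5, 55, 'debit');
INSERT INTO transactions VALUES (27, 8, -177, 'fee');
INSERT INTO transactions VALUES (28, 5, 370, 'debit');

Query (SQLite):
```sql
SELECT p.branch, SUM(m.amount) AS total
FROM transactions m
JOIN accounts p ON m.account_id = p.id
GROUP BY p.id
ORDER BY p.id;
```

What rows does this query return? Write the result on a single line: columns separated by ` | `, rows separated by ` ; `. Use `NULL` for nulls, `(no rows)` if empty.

Delhi | 382 ; Delhi | 1052 ; Fresno | -177

Join each transactions row to its accounts via account_id.
Group joined rows by accounts.id; compute SUM(m.amount) per group.
  2: ids {1, 4, 11, 15} → SUM(m.amount)=382
  5: ids {3, 19, 21, 28} → SUM(m.amount)=1052
  8: ids {27} → SUM(m.amount)=-177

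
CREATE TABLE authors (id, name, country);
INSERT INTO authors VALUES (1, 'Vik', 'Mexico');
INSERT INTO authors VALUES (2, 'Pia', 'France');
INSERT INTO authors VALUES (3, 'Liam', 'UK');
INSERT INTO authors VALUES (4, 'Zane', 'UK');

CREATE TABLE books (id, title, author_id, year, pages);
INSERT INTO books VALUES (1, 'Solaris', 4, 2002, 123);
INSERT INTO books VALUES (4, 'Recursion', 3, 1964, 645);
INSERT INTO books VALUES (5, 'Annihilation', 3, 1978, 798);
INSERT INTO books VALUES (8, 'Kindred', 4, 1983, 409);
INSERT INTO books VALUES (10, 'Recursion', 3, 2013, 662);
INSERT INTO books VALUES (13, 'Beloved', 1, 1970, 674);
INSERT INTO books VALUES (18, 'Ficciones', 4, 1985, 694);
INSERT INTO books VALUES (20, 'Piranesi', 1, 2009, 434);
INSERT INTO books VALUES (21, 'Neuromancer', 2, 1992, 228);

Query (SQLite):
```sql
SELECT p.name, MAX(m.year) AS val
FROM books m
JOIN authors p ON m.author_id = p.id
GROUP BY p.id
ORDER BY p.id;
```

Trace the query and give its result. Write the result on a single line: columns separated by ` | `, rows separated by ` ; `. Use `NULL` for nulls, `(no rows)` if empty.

Join each books row to its authors via author_id.
Group joined rows by authors.id; compute MAX(m.year) per group.
  1: ids {13, 20} → MAX(m.year)=2009
  2: ids {21} → MAX(m.year)=1992
  3: ids {4, 5, 10} → MAX(m.year)=2013
  4: ids {1, 8, 18} → MAX(m.year)=2002

Vik | 2009 ; Pia | 1992 ; Liam | 2013 ; Zane | 2002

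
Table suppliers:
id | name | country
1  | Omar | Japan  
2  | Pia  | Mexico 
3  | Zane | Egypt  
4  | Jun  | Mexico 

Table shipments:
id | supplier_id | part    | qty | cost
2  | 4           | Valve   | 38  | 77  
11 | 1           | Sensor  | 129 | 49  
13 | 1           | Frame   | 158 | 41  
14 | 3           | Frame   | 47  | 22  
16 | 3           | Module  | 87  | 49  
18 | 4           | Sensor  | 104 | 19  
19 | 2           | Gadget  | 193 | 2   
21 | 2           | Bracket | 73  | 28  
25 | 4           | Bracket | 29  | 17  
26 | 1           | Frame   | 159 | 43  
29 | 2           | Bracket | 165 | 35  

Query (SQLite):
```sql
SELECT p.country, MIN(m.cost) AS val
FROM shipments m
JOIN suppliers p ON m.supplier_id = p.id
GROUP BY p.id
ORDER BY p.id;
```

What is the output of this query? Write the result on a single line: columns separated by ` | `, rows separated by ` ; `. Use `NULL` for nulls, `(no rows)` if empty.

Japan | 41 ; Mexico | 2 ; Egypt | 22 ; Mexico | 17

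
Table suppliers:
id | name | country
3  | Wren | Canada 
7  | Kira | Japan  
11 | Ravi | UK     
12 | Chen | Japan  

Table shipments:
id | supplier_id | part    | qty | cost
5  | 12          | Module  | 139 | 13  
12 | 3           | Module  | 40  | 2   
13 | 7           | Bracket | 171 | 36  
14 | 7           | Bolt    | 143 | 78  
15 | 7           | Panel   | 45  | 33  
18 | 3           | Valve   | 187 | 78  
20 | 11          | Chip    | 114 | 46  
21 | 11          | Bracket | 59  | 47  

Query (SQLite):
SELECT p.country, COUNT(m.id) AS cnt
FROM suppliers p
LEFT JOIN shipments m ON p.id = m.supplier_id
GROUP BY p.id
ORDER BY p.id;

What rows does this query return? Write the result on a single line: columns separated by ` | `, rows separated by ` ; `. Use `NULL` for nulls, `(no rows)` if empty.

LEFT JOIN keeps every suppliers row; unmatched ones get NULL for shipments columns.
Group by suppliers.id and compute COUNT(m.id). COUNT(col) of an all-NULL group is 0.
  3: ids {12, 18} → COUNT(m.id)=2
  7: ids {13, 14, 15} → COUNT(m.id)=3
  11: ids {20, 21} → COUNT(m.id)=2
  12: ids {5} → COUNT(m.id)=1

Canada | 2 ; Japan | 3 ; UK | 2 ; Japan | 1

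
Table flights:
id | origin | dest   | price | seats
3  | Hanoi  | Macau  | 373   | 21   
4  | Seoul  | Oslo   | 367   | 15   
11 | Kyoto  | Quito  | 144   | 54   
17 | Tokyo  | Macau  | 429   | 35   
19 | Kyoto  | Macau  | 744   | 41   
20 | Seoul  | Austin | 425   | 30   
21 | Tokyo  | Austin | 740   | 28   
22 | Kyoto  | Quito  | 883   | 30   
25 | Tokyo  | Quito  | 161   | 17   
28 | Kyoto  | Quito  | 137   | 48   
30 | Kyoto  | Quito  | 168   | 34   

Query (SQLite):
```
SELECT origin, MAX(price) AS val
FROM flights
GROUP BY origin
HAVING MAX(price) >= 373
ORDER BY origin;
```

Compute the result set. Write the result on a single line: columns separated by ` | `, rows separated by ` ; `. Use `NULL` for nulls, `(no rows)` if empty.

Partition flights by origin; compute MAX(price) within each group.
HAVING: keep groups where MAX(price) >= 373.
  Hanoi: ids {3} → MAX(price)=373
  Kyoto: ids {11, 19, 22, 28, 30} → MAX(price)=883
  Seoul: ids {4, 20} → MAX(price)=425
  Tokyo: ids {17, 21, 25} → MAX(price)=740

Hanoi | 373 ; Kyoto | 883 ; Seoul | 425 ; Tokyo | 740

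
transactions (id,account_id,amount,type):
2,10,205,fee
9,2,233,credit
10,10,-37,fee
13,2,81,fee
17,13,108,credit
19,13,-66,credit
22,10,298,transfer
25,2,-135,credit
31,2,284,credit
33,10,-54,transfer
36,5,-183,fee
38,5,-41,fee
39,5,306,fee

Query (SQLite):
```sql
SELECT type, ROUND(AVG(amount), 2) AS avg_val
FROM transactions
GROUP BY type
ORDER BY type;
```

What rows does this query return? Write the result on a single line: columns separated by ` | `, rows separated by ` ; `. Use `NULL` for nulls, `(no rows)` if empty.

credit | 84.8 ; fee | 55.17 ; transfer | 122

Partition transactions by type; compute ROUND(AVG(amount), 2) within each group.
  credit: ids {9, 17, 19, 25, 31} → ROUND(AVG(amount), 2)=84.8
  fee: ids {2, 10, 13, 36, 38, 39} → ROUND(AVG(amount), 2)=55.17
  transfer: ids {22, 33} → ROUND(AVG(amount), 2)=122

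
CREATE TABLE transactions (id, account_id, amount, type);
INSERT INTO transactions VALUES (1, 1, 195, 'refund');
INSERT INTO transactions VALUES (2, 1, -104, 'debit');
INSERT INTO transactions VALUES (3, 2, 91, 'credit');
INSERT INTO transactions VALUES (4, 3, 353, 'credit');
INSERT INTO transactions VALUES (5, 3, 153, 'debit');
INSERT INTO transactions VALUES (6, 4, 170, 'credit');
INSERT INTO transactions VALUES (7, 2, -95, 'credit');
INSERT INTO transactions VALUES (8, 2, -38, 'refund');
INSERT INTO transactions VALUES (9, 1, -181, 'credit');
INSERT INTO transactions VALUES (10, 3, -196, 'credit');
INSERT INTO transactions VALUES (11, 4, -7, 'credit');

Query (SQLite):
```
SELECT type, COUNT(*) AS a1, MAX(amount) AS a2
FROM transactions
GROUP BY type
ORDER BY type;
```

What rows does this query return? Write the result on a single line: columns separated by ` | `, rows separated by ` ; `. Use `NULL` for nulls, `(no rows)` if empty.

Group transactions by type.
Per group compute: COUNT(*), MAX(amount).
  credit: ids {3, 4, 6, 7, 9, 10, 11} → COUNT(*)=7, MAX(amount)=353
  debit: ids {2, 5} → COUNT(*)=2, MAX(amount)=153
  refund: ids {1, 8} → COUNT(*)=2, MAX(amount)=195

credit | 7 | 353 ; debit | 2 | 153 ; refund | 2 | 195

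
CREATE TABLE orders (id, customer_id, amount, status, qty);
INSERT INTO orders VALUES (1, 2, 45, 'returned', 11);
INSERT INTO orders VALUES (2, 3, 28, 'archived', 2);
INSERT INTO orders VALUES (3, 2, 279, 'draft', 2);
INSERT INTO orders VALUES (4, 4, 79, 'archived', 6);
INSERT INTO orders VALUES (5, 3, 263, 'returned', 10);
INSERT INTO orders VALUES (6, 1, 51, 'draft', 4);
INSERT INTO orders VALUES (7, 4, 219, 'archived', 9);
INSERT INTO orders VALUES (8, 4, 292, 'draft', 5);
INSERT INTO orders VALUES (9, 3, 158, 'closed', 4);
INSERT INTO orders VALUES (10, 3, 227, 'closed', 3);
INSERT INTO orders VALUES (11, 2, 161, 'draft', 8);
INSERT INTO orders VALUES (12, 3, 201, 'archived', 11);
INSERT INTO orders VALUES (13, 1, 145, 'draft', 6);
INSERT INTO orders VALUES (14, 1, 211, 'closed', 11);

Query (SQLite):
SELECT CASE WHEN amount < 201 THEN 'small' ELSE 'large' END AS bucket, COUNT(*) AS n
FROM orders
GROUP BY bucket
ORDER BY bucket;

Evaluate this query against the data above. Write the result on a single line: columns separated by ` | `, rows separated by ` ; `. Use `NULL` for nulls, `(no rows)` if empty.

large | 7 ; small | 7

Bucket rows by amount < 201 → 'small' else 'large'; count each bucket.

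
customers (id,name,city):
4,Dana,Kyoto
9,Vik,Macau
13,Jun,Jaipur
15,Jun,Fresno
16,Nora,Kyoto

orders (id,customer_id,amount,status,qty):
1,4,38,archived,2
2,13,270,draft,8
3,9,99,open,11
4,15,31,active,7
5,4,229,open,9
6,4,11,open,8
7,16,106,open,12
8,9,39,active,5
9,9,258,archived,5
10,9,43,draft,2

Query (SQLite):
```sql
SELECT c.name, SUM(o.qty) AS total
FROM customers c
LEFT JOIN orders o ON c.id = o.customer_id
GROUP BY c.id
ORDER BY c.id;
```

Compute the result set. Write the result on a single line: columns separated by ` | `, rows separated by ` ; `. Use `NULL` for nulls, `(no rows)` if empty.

LEFT JOIN keeps every customers row; unmatched ones get NULL for orders columns.
Group by customers.id and compute SUM(o.qty). SUM over an all-NULL group is NULL.
  4: ids {1, 5, 6} → SUM(o.qty)=19
  9: ids {3, 8, 9, 10} → SUM(o.qty)=23
  13: ids {2} → SUM(o.qty)=8
  15: ids {4} → SUM(o.qty)=7
  16: ids {7} → SUM(o.qty)=12

Dana | 19 ; Vik | 23 ; Jun | 8 ; Jun | 7 ; Nora | 12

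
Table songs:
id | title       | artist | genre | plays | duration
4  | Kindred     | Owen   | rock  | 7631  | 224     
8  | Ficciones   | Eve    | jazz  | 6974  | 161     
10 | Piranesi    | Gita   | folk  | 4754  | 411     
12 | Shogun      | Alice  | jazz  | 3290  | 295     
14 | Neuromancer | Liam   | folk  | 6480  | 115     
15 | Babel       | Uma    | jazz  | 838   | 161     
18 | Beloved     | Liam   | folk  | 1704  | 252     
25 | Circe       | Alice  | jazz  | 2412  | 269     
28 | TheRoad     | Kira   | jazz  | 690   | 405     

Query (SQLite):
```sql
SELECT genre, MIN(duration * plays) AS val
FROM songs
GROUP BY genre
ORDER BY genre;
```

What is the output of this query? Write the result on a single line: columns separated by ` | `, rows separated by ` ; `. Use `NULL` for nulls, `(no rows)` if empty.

folk | 429408 ; jazz | 134918 ; rock | 1709344

For each row compute duration * plays.
Group by genre; take MIN of the expression per group.
  folk: ids {10, 14, 18} → MIN(duration * plays)=429408
  jazz: ids {8, 12, 15, 25, 28} → MIN(duration * plays)=134918
  rock: ids {4} → MIN(duration * plays)=1709344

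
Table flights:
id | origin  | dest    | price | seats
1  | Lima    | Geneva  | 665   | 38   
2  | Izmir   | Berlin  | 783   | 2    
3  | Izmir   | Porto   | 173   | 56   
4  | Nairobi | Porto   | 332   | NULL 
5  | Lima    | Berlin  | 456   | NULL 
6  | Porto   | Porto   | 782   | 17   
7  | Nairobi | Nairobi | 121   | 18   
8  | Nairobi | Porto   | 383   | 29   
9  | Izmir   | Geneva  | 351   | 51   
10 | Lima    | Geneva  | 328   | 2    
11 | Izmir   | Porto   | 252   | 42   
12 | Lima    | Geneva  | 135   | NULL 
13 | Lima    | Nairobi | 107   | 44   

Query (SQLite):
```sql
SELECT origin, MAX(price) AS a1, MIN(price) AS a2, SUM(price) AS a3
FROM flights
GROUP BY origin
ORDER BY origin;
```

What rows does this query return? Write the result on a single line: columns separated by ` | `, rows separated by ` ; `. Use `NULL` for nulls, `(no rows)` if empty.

Izmir | 783 | 173 | 1559 ; Lima | 665 | 107 | 1691 ; Nairobi | 383 | 121 | 836 ; Porto | 782 | 782 | 782

Group flights by origin.
Per group compute: MAX(price), MIN(price), SUM(price).
  Izmir: ids {2, 3, 9, 11} → MAX(price)=783, MIN(price)=173, SUM(price)=1559
  Lima: ids {1, 5, 10, 12, 13} → MAX(price)=665, MIN(price)=107, SUM(price)=1691
  Nairobi: ids {4, 7, 8} → MAX(price)=383, MIN(price)=121, SUM(price)=836
  Porto: ids {6} → MAX(price)=782, MIN(price)=782, SUM(price)=782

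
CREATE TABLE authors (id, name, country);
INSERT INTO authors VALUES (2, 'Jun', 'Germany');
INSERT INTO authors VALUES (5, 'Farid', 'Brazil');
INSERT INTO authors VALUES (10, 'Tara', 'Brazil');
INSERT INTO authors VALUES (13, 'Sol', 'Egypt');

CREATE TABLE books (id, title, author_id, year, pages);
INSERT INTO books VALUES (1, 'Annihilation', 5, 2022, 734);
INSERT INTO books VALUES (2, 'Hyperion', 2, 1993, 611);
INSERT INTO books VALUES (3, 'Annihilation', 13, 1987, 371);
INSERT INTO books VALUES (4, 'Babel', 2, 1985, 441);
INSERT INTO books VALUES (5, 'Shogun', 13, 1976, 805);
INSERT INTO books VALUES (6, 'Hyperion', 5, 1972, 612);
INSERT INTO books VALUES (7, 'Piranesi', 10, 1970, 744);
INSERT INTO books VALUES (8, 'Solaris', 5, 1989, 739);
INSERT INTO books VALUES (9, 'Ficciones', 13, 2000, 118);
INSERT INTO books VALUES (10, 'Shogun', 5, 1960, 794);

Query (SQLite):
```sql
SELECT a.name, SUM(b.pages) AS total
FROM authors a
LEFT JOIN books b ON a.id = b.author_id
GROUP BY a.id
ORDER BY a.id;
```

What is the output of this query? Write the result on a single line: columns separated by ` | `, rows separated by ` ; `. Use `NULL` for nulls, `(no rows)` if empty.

Jun | 1052 ; Farid | 2879 ; Tara | 744 ; Sol | 1294

LEFT JOIN keeps every authors row; unmatched ones get NULL for books columns.
Group by authors.id and compute SUM(b.pages). SUM over an all-NULL group is NULL.
  2: ids {2, 4} → SUM(b.pages)=1052
  5: ids {1, 6, 8, 10} → SUM(b.pages)=2879
  10: ids {7} → SUM(b.pages)=744
  13: ids {3, 5, 9} → SUM(b.pages)=1294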